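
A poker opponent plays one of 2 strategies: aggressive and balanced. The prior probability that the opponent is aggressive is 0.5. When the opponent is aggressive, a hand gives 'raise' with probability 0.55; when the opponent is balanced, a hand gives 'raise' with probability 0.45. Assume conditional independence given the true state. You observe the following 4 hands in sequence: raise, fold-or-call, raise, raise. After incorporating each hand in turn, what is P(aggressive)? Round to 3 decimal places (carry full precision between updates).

0.599

After 'raise': P(aggressive) = 0.55·0.5000 / (0.55·0.5000 + 0.45·0.5000) ≈ 0.5500
After 'fold-or-call': P(aggressive) = 0.45·0.5500 / (0.45·0.5500 + 0.55·0.4500) ≈ 0.5000
After 'raise': P(aggressive) = 0.55·0.5000 / (0.55·0.5000 + 0.45·0.5000) ≈ 0.5500
After 'raise': P(aggressive) = 0.55·0.5500 / (0.55·0.5500 + 0.45·0.4500) ≈ 0.5990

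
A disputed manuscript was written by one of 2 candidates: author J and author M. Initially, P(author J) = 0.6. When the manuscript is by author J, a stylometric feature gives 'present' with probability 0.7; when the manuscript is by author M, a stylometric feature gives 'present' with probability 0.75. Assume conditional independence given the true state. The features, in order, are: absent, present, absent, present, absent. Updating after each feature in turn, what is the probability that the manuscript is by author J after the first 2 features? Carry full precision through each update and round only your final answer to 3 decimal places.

0.627

After 'absent': P(author J) = 0.3·0.6000 / (0.3·0.6000 + 0.25·0.4000) ≈ 0.6429
After 'present': P(author J) = 0.7·0.6429 / (0.7·0.6429 + 0.75·0.3571) ≈ 0.6269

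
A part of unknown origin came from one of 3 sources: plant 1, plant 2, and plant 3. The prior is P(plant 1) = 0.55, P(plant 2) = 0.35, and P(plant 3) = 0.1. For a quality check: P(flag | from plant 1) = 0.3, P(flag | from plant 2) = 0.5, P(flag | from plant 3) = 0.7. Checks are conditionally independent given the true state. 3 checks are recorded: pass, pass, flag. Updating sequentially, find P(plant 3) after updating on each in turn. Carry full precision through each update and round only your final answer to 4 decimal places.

After 'pass': normaliser = 0.7·0.5500 + 0.5·0.3500 + 0.3·0.1000; P(plant 1) ≈ 0.6525, P(plant 2) ≈ 0.2966, P(plant 3) ≈ 0.0508
After 'pass': normaliser = 0.7·0.6525 + 0.5·0.2966 + 0.3·0.0508; P(plant 1) ≈ 0.7363, P(plant 2) ≈ 0.2391, P(plant 3) ≈ 0.0246
After 'flag': normaliser = 0.3·0.7363 + 0.5·0.2391 + 0.7·0.0246; P(plant 1) ≈ 0.6176, P(plant 2) ≈ 0.3342, P(plant 3) ≈ 0.0481

0.0481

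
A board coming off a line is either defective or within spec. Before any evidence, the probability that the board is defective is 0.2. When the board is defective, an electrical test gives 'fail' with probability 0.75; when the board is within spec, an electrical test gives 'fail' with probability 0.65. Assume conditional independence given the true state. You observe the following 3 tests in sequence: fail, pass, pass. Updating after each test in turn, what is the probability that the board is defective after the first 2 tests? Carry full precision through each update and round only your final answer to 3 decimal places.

0.171

After 'fail': P(defective) = 0.75·0.2000 / (0.75·0.2000 + 0.65·0.8000) ≈ 0.2239
After 'pass': P(defective) = 0.25·0.2239 / (0.25·0.2239 + 0.35·0.7761) ≈ 0.1708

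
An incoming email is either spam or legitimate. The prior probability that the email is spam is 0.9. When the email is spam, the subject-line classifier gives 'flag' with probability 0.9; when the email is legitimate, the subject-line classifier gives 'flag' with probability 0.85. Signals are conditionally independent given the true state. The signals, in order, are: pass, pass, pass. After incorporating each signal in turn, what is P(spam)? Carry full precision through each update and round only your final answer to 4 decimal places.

0.7273

After 'pass': P(spam) = 0.1·0.9000 / (0.1·0.9000 + 0.15·0.1000) ≈ 0.8571
After 'pass': P(spam) = 0.1·0.8571 / (0.1·0.8571 + 0.15·0.1429) ≈ 0.8000
After 'pass': P(spam) = 0.1·0.8000 / (0.1·0.8000 + 0.15·0.2000) ≈ 0.7273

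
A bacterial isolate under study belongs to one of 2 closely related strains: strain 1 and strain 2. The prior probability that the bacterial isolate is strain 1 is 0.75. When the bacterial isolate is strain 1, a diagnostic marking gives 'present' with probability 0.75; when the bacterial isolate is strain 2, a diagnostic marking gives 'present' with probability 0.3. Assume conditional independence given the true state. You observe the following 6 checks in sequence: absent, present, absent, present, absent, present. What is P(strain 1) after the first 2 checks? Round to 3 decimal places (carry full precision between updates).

After 'absent': P(strain 1) = 0.25·0.7500 / (0.25·0.7500 + 0.7·0.2500) ≈ 0.5172
After 'present': P(strain 1) = 0.75·0.5172 / (0.75·0.5172 + 0.3·0.4828) ≈ 0.7282

0.728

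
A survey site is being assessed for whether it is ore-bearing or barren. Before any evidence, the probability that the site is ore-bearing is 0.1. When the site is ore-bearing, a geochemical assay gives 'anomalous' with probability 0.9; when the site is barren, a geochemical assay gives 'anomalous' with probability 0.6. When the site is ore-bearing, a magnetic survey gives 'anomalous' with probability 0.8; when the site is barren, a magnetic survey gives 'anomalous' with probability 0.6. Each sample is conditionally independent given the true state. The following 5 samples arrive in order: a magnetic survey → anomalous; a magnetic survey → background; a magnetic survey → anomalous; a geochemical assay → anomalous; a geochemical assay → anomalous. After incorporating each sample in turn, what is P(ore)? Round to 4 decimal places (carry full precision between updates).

0.1818

After a magnetic survey='anomalous': P(ore) = 0.8·0.1000 / (0.8·0.1000 + 0.6·0.9000) ≈ 0.1290
After a magnetic survey='background': P(ore) = 0.2·0.1290 / (0.2·0.1290 + 0.4·0.8710) ≈ 0.0690
After a magnetic survey='anomalous': P(ore) = 0.8·0.0690 / (0.8·0.0690 + 0.6·0.9310) ≈ 0.0899
After a geochemical assay='anomalous': P(ore) = 0.9·0.0899 / (0.9·0.0899 + 0.6·0.9101) ≈ 0.1290
After a geochemical assay='anomalous': P(ore) = 0.9·0.1290 / (0.9·0.1290 + 0.6·0.8710) ≈ 0.1818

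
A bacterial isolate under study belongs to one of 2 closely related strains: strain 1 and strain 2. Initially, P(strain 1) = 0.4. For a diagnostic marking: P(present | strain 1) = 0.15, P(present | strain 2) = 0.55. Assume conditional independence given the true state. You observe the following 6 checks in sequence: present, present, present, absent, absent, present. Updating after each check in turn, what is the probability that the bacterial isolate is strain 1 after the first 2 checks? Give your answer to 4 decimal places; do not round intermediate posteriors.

After 'present': P(strain 1) = 0.15·0.4000 / (0.15·0.4000 + 0.55·0.6000) ≈ 0.1538
After 'present': P(strain 1) = 0.15·0.1538 / (0.15·0.1538 + 0.55·0.8462) ≈ 0.0472

0.0472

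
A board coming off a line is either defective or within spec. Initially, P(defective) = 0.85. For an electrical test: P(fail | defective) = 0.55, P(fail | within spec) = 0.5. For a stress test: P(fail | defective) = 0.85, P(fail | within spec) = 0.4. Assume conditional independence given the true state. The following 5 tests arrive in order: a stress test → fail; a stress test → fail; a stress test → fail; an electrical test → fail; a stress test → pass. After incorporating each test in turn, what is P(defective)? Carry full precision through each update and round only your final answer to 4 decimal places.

0.9373

After a stress test='fail': P(defective) = 0.85·0.8500 / (0.85·0.8500 + 0.4·0.1500) ≈ 0.9233
After a stress test='fail': P(defective) = 0.85·0.9233 / (0.85·0.9233 + 0.4·0.0767) ≈ 0.9624
After a stress test='fail': P(defective) = 0.85·0.9624 / (0.85·0.9624 + 0.4·0.0376) ≈ 0.9819
After an electrical test='fail': P(defective) = 0.55·0.9819 / (0.55·0.9819 + 0.5·0.0181) ≈ 0.9836
After a stress test='pass': P(defective) = 0.15·0.9836 / (0.15·0.9836 + 0.6·0.0164) ≈ 0.9373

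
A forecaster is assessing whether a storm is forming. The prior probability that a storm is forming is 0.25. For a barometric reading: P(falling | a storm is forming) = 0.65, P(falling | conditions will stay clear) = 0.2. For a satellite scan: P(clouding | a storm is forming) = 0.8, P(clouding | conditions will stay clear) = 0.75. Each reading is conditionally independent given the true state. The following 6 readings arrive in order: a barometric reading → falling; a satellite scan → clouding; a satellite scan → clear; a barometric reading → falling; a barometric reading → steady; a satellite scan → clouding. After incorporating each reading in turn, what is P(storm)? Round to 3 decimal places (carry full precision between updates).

After a barometric reading='falling': P(storm) = 0.65·0.2500 / (0.65·0.2500 + 0.2·0.7500) ≈ 0.5200
After a satellite scan='clouding': P(storm) = 0.8·0.5200 / (0.8·0.5200 + 0.75·0.4800) ≈ 0.5361
After a satellite scan='clear': P(storm) = 0.2·0.5361 / (0.2·0.5361 + 0.25·0.4639) ≈ 0.4804
After a barometric reading='falling': P(storm) = 0.65·0.4804 / (0.65·0.4804 + 0.2·0.5196) ≈ 0.7503
After a barometric reading='steady': P(storm) = 0.35·0.7503 / (0.35·0.7503 + 0.8·0.2497) ≈ 0.5679
After a satellite scan='clouding': P(storm) = 0.8·0.5679 / (0.8·0.5679 + 0.75·0.4321) ≈ 0.5837

0.584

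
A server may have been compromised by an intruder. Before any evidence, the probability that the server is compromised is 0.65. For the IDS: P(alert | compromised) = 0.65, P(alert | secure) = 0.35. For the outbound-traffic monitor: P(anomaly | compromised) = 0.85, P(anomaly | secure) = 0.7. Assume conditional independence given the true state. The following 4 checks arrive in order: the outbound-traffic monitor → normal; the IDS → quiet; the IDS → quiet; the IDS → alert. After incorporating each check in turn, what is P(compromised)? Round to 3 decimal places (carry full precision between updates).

0.333

After the outbound-traffic monitor='normal': P(compromised) = 0.15·0.6500 / (0.15·0.6500 + 0.3·0.3500) ≈ 0.4815
After the IDS='quiet': P(compromised) = 0.35·0.4815 / (0.35·0.4815 + 0.65·0.5185) ≈ 0.3333
After the IDS='quiet': P(compromised) = 0.35·0.3333 / (0.35·0.3333 + 0.65·0.6667) ≈ 0.2121
After the IDS='alert': P(compromised) = 0.65·0.2121 / (0.65·0.2121 + 0.35·0.7879) ≈ 0.3333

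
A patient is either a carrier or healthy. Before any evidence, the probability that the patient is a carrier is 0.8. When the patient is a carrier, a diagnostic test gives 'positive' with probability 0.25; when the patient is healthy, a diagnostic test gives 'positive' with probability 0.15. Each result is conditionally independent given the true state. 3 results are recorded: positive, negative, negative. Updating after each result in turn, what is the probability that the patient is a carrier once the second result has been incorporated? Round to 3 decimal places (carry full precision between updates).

After 'positive': P(carrier) = 0.25·0.8000 / (0.25·0.8000 + 0.15·0.2000) ≈ 0.8696
After 'negative': P(carrier) = 0.75·0.8696 / (0.75·0.8696 + 0.85·0.1304) ≈ 0.8547

0.855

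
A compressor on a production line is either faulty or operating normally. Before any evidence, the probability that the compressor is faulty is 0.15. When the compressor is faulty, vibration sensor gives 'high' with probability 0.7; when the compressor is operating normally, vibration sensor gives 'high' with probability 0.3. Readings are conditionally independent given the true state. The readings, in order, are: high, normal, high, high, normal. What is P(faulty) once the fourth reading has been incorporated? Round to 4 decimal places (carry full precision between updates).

After 'high': P(faulty) = 0.7·0.1500 / (0.7·0.1500 + 0.3·0.8500) ≈ 0.2917
After 'normal': P(faulty) = 0.3·0.2917 / (0.3·0.2917 + 0.7·0.7083) ≈ 0.1500
After 'high': P(faulty) = 0.7·0.1500 / (0.7·0.1500 + 0.3·0.8500) ≈ 0.2917
After 'high': P(faulty) = 0.7·0.2917 / (0.7·0.2917 + 0.3·0.7083) ≈ 0.4900

0.4900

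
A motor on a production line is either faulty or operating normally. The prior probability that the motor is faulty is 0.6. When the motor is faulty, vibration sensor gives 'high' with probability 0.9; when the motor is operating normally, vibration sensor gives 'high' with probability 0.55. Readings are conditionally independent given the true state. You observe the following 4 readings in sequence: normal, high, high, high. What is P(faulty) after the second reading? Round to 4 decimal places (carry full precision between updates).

After 'normal': P(faulty) = 0.1·0.6000 / (0.1·0.6000 + 0.45·0.4000) ≈ 0.2500
After 'high': P(faulty) = 0.9·0.2500 / (0.9·0.2500 + 0.55·0.7500) ≈ 0.3529

0.3529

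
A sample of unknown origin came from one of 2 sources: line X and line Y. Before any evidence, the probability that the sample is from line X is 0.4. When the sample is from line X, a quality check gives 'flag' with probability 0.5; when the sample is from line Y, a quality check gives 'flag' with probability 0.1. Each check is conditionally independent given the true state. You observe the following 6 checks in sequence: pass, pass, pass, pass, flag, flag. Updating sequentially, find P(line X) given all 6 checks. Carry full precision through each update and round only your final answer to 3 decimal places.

After 'pass': P(line X) = 0.5·0.4000 / (0.5·0.4000 + 0.9·0.6000) ≈ 0.2703
After 'pass': P(line X) = 0.5·0.2703 / (0.5·0.2703 + 0.9·0.7297) ≈ 0.1706
After 'pass': P(line X) = 0.5·0.1706 / (0.5·0.1706 + 0.9·0.8294) ≈ 0.1026
After 'pass': P(line X) = 0.5·0.1026 / (0.5·0.1026 + 0.9·0.8974) ≈ 0.0597
After 'flag': P(line X) = 0.5·0.0597 / (0.5·0.0597 + 0.1·0.9403) ≈ 0.2410
After 'flag': P(line X) = 0.5·0.2410 / (0.5·0.2410 + 0.1·0.7590) ≈ 0.6136

0.614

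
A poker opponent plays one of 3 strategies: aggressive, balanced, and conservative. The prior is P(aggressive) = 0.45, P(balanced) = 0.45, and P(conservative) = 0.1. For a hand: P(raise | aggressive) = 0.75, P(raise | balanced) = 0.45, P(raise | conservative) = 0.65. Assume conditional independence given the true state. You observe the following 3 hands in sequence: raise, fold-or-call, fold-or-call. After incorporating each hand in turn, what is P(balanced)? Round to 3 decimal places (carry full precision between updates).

0.678

Apply Bayes' rule sequentially, carrying P(balanced) forward.
After 'raise': normaliser = 0.75·0.4500 + 0.45·0.4500 + 0.65·0.1000; P(aggressive) ≈ 0.5579, P(balanced) ≈ 0.3347, P(conservative) ≈ 0.1074
After 'fold-or-call': normaliser = 0.25·0.5579 + 0.55·0.3347 + 0.35·0.1074; P(aggressive) ≈ 0.3862, P(balanced) ≈ 0.5097, P(conservative) ≈ 0.1041
After 'fold-or-call': normaliser = 0.25·0.3862 + 0.55·0.5097 + 0.35·0.1041; P(aggressive) ≈ 0.2336, P(balanced) ≈ 0.6783, P(conservative) ≈ 0.0882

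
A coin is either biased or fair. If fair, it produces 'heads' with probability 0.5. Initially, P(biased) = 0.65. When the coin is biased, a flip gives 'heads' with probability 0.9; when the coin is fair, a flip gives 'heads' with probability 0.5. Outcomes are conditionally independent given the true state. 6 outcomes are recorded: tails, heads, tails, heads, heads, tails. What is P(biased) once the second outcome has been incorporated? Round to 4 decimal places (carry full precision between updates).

After 'tails': P(biased) = 0.1·0.6500 / (0.1·0.6500 + 0.5·0.3500) ≈ 0.2708
After 'heads': P(biased) = 0.9·0.2708 / (0.9·0.2708 + 0.5·0.7292) ≈ 0.4007

0.4007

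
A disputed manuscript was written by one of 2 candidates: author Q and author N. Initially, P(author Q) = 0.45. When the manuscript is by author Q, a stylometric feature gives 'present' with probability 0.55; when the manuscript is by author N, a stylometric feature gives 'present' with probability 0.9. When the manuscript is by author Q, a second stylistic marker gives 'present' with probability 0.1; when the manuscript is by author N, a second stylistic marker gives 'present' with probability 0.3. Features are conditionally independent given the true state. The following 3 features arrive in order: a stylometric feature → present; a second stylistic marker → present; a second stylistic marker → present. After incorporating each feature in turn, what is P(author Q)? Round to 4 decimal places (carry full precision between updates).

Each posterior becomes the prior for the next update.
After a stylometric feature='present': P(author Q) = 0.55·0.4500 / (0.55·0.4500 + 0.9·0.5500) ≈ 0.3333
After a second stylistic marker='present': P(author Q) = 0.1·0.3333 / (0.1·0.3333 + 0.3·0.6667) ≈ 0.1429
After a second stylistic marker='present': P(author Q) = 0.1·0.1429 / (0.1·0.1429 + 0.3·0.8571) ≈ 0.0526

0.0526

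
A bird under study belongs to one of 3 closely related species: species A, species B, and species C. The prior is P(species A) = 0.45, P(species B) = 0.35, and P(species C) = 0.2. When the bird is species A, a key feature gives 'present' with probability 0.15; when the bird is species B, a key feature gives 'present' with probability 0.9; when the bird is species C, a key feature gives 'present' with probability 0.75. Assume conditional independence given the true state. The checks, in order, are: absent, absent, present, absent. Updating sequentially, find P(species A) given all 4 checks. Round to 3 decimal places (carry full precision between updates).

After 'absent': normaliser = 0.85·0.4500 + 0.1·0.3500 + 0.25·0.2000; P(species A) ≈ 0.8182, P(species B) ≈ 0.0749, P(species C) ≈ 0.1070
After 'absent': normaliser = 0.85·0.8182 + 0.1·0.0749 + 0.25·0.1070; P(species A) ≈ 0.9531, P(species B) ≈ 0.0103, P(species C) ≈ 0.0366
After 'present': normaliser = 0.15·0.9531 + 0.9·0.0103 + 0.75·0.0366; P(species A) ≈ 0.7957, P(species B) ≈ 0.0514, P(species C) ≈ 0.1530
After 'absent': normaliser = 0.85·0.7957 + 0.1·0.0514 + 0.25·0.1530; P(species A) ≈ 0.9397, P(species B) ≈ 0.0071, P(species C) ≈ 0.0531

0.940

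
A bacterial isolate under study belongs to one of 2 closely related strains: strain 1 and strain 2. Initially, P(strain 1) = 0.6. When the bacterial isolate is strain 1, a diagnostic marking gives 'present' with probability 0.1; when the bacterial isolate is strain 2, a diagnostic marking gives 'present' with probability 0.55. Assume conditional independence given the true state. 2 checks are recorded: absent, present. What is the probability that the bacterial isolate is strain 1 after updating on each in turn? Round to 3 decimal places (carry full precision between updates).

Each posterior becomes the prior for the next update.
After 'absent': P(strain 1) = 0.9·0.6000 / (0.9·0.6000 + 0.45·0.4000) ≈ 0.7500
After 'present': P(strain 1) = 0.1·0.7500 / (0.1·0.7500 + 0.55·0.2500) ≈ 0.3529

0.353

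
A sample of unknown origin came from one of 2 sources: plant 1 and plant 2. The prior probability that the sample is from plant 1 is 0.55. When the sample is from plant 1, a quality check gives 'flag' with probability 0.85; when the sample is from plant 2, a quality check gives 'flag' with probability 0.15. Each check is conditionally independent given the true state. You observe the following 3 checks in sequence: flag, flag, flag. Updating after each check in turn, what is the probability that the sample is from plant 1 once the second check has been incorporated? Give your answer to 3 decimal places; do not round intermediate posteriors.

Each posterior becomes the prior for the next update.
After 'flag': P(plant 1) = 0.85·0.5500 / (0.85·0.5500 + 0.15·0.4500) ≈ 0.8738
After 'flag': P(plant 1) = 0.85·0.8738 / (0.85·0.8738 + 0.15·0.1262) ≈ 0.9752

0.975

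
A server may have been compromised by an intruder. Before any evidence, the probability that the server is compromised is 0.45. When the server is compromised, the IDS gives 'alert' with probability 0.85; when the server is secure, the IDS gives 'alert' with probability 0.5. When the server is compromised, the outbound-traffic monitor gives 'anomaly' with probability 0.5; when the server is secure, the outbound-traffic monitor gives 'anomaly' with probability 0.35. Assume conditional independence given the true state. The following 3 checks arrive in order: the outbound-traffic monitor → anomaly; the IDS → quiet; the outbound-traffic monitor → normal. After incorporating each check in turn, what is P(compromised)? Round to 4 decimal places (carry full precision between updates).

0.2124

Apply Bayes' rule sequentially, carrying P(compromised) forward.
After the outbound-traffic monitor='anomaly': P(compromised) = 0.5·0.4500 / (0.5·0.4500 + 0.35·0.5500) ≈ 0.5389
After the IDS='quiet': P(compromised) = 0.15·0.5389 / (0.15·0.5389 + 0.5·0.4611) ≈ 0.2596
After the outbound-traffic monitor='normal': P(compromised) = 0.5·0.2596 / (0.5·0.2596 + 0.65·0.7404) ≈ 0.2124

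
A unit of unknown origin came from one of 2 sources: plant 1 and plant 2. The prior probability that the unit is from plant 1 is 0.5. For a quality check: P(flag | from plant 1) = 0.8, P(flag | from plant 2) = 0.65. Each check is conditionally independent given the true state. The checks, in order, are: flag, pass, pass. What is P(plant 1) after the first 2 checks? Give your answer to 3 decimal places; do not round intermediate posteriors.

0.413

After 'flag': P(plant 1) = 0.8·0.5000 / (0.8·0.5000 + 0.65·0.5000) ≈ 0.5517
After 'pass': P(plant 1) = 0.2·0.5517 / (0.2·0.5517 + 0.35·0.4483) ≈ 0.4129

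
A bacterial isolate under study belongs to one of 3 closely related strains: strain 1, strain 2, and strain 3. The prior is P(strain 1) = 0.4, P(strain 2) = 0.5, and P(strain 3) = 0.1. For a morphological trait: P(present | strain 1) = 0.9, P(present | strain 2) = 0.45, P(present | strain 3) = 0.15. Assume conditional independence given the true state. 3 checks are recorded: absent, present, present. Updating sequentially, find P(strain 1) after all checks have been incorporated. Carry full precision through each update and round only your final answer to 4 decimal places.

Each posterior becomes the prior for the next update.
After 'absent': normaliser = 0.1·0.4000 + 0.55·0.5000 + 0.85·0.1000; P(strain 1) ≈ 0.1000, P(strain 2) ≈ 0.6875, P(strain 3) ≈ 0.2125
After 'present': normaliser = 0.9·0.1000 + 0.45·0.6875 + 0.15·0.2125; P(strain 1) ≈ 0.2087, P(strain 2) ≈ 0.7174, P(strain 3) ≈ 0.0739
After 'present': normaliser = 0.9·0.2087 + 0.45·0.7174 + 0.15·0.0739; P(strain 1) ≈ 0.3600, P(strain 2) ≈ 0.6188, P(strain 3) ≈ 0.0213

0.3600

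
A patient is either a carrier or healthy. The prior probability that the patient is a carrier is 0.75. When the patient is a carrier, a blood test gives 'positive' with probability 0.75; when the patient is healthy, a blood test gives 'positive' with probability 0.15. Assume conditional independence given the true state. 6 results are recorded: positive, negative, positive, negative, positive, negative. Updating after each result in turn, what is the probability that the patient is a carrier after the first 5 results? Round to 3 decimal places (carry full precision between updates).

0.970

After 'positive': P(carrier) = 0.75·0.7500 / (0.75·0.7500 + 0.15·0.2500) ≈ 0.9375
After 'negative': P(carrier) = 0.25·0.9375 / (0.25·0.9375 + 0.85·0.0625) ≈ 0.8152
After 'positive': P(carrier) = 0.75·0.8152 / (0.75·0.8152 + 0.15·0.1848) ≈ 0.9566
After 'negative': P(carrier) = 0.25·0.9566 / (0.25·0.9566 + 0.85·0.0434) ≈ 0.8665
After 'positive': P(carrier) = 0.75·0.8665 / (0.75·0.8665 + 0.15·0.1335) ≈ 0.9701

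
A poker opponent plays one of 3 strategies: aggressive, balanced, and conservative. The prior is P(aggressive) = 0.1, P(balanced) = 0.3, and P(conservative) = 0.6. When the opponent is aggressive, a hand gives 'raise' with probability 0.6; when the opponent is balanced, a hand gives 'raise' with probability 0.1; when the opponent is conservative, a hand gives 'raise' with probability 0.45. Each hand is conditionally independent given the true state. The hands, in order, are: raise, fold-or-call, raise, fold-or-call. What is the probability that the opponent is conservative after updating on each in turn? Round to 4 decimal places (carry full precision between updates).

After 'raise': normaliser = 0.6·0.1000 + 0.1·0.3000 + 0.45·0.6000; P(aggressive) ≈ 0.1667, P(balanced) ≈ 0.0833, P(conservative) ≈ 0.7500
After 'fold-or-call': normaliser = 0.4·0.1667 + 0.9·0.0833 + 0.55·0.7500; P(aggressive) ≈ 0.1203, P(balanced) ≈ 0.1353, P(conservative) ≈ 0.7444
After 'raise': normaliser = 0.6·0.1203 + 0.1·0.1353 + 0.45·0.7444; P(aggressive) ≈ 0.1716, P(balanced) ≈ 0.0322, P(conservative) ≈ 0.7962
After 'fold-or-call': normaliser = 0.4·0.1716 + 0.9·0.0322 + 0.55·0.7962; P(aggressive) ≈ 0.1282, P(balanced) ≈ 0.0541, P(conservative) ≈ 0.8178

0.8178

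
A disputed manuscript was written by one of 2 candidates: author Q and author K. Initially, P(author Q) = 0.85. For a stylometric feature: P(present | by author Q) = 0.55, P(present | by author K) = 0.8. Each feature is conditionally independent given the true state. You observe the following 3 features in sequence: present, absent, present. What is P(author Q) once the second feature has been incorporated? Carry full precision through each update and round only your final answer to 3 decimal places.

0.898

After 'present': P(author Q) = 0.55·0.8500 / (0.55·0.8500 + 0.8·0.1500) ≈ 0.7957
After 'absent': P(author Q) = 0.45·0.7957 / (0.45·0.7957 + 0.2·0.2043) ≈ 0.8976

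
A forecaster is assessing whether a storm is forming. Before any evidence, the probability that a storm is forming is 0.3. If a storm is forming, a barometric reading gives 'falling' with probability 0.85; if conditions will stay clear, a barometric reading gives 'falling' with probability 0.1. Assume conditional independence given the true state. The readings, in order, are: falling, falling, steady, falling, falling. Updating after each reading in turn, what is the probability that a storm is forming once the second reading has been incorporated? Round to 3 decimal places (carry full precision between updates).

After 'falling': P(storm) = 0.85·0.3000 / (0.85·0.3000 + 0.1·0.7000) ≈ 0.7846
After 'falling': P(storm) = 0.85·0.7846 / (0.85·0.7846 + 0.1·0.2154) ≈ 0.9687

0.969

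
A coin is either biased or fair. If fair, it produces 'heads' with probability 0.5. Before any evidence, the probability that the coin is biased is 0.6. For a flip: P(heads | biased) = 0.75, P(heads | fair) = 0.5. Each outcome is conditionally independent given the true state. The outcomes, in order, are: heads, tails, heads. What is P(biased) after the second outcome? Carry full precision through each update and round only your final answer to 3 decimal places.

0.529

Apply Bayes' rule sequentially, carrying P(biased) forward.
After 'heads': P(biased) = 0.75·0.6000 / (0.75·0.6000 + 0.5·0.4000) ≈ 0.6923
After 'tails': P(biased) = 0.25·0.6923 / (0.25·0.6923 + 0.5·0.3077) ≈ 0.5294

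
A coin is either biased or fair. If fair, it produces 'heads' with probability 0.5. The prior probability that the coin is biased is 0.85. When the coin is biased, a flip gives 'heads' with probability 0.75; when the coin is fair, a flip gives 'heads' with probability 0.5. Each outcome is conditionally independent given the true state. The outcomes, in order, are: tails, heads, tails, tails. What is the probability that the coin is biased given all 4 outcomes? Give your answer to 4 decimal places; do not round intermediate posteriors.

After 'tails': P(biased) = 0.25·0.8500 / (0.25·0.8500 + 0.5·0.1500) ≈ 0.7391
After 'heads': P(biased) = 0.75·0.7391 / (0.75·0.7391 + 0.5·0.2609) ≈ 0.8095
After 'tails': P(biased) = 0.25·0.8095 / (0.25·0.8095 + 0.5·0.1905) ≈ 0.6800
After 'tails': P(biased) = 0.25·0.6800 / (0.25·0.6800 + 0.5·0.3200) ≈ 0.5152

0.5152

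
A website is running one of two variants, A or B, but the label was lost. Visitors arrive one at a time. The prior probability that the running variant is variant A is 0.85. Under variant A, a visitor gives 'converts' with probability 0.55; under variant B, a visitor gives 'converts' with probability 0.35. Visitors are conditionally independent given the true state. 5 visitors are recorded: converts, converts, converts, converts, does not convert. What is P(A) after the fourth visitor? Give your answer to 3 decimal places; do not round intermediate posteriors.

After 'converts': P(A) = 0.55·0.8500 / (0.55·0.8500 + 0.35·0.1500) ≈ 0.8990
After 'converts': P(A) = 0.55·0.8990 / (0.55·0.8990 + 0.35·0.1010) ≈ 0.9333
After 'converts': P(A) = 0.55·0.9333 / (0.55·0.9333 + 0.35·0.0667) ≈ 0.9565
After 'converts': P(A) = 0.55·0.9565 / (0.55·0.9565 + 0.35·0.0435) ≈ 0.9719

0.972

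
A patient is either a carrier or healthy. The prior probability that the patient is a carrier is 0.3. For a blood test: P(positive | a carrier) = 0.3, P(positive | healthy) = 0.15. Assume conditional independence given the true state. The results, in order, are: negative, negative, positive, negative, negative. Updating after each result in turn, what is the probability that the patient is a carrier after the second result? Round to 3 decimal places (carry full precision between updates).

0.225

Apply Bayes' rule sequentially, carrying P(carrier) forward.
After 'negative': P(carrier) = 0.7·0.3000 / (0.7·0.3000 + 0.85·0.7000) ≈ 0.2609
After 'negative': P(carrier) = 0.7·0.2609 / (0.7·0.2609 + 0.85·0.7391) ≈ 0.2252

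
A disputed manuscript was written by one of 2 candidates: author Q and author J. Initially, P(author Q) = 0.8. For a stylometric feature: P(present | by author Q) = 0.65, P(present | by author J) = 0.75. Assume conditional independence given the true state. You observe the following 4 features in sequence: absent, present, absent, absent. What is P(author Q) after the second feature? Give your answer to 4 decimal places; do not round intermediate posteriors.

0.8292

Apply Bayes' rule sequentially, carrying P(author Q) forward.
After 'absent': P(author Q) = 0.35·0.8000 / (0.35·0.8000 + 0.25·0.2000) ≈ 0.8485
After 'present': P(author Q) = 0.65·0.8485 / (0.65·0.8485 + 0.75·0.1515) ≈ 0.8292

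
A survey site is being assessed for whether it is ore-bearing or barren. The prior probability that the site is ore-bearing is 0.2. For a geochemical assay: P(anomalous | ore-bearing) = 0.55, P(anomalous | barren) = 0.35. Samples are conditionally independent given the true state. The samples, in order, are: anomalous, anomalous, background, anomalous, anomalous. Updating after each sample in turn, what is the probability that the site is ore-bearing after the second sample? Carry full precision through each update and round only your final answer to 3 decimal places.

0.382

Apply Bayes' rule sequentially, carrying P(ore) forward.
After 'anomalous': P(ore) = 0.55·0.2000 / (0.55·0.2000 + 0.35·0.8000) ≈ 0.2821
After 'anomalous': P(ore) = 0.55·0.2821 / (0.55·0.2821 + 0.35·0.7179) ≈ 0.3817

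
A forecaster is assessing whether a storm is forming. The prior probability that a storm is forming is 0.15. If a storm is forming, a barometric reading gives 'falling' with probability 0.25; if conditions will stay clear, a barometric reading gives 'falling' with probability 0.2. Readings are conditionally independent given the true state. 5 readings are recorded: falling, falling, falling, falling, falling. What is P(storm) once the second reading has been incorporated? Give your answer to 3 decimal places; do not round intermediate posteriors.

0.216

After 'falling': P(storm) = 0.25·0.1500 / (0.25·0.1500 + 0.2·0.8500) ≈ 0.1807
After 'falling': P(storm) = 0.25·0.1807 / (0.25·0.1807 + 0.2·0.8193) ≈ 0.2161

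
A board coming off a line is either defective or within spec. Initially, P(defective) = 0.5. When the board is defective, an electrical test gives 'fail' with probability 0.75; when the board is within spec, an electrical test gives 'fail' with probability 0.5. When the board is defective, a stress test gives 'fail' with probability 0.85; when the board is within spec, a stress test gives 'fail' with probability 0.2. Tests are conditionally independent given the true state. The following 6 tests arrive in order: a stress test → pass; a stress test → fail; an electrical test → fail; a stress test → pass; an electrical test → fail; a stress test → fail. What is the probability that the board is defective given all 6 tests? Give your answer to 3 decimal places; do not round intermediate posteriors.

After a stress test='pass': P(defective) = 0.15·0.5000 / (0.15·0.5000 + 0.8·0.5000) ≈ 0.1579
After a stress test='fail': P(defective) = 0.85·0.1579 / (0.85·0.1579 + 0.2·0.8421) ≈ 0.4435
After an electrical test='fail': P(defective) = 0.75·0.4435 / (0.75·0.4435 + 0.5·0.5565) ≈ 0.5445
After a stress test='pass': P(defective) = 0.15·0.5445 / (0.15·0.5445 + 0.8·0.4555) ≈ 0.1831
After an electrical test='fail': P(defective) = 0.75·0.1831 / (0.75·0.1831 + 0.5·0.8169) ≈ 0.2516
After a stress test='fail': P(defective) = 0.85·0.2516 / (0.85·0.2516 + 0.2·0.7484) ≈ 0.5883

0.588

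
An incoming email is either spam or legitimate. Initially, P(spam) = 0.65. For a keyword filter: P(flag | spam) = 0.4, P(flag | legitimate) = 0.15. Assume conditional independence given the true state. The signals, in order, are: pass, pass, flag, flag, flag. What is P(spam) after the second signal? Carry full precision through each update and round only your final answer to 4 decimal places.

0.4806

Apply Bayes' rule sequentially, carrying P(spam) forward.
After 'pass': P(spam) = 0.6·0.6500 / (0.6·0.6500 + 0.85·0.3500) ≈ 0.5673
After 'pass': P(spam) = 0.6·0.5673 / (0.6·0.5673 + 0.85·0.4327) ≈ 0.4806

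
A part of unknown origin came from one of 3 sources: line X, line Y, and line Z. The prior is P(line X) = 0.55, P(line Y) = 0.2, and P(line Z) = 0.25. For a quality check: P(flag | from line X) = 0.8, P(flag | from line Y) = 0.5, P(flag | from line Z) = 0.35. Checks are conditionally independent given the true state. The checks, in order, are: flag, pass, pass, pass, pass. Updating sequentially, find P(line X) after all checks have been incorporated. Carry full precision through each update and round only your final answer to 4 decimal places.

0.0312

After 'flag': normaliser = 0.8·0.5500 + 0.5·0.2000 + 0.35·0.2500; P(line X) ≈ 0.7012, P(line Y) ≈ 0.1594, P(line Z) ≈ 0.1394
After 'pass': normaliser = 0.2·0.7012 + 0.5·0.1594 + 0.65·0.1394; P(line X) ≈ 0.4516, P(line Y) ≈ 0.2566, P(line Z) ≈ 0.2919
After 'pass': normaliser = 0.2·0.4516 + 0.5·0.2566 + 0.65·0.2919; P(line X) ≈ 0.2212, P(line Y) ≈ 0.3142, P(line Z) ≈ 0.4646
After 'pass': normaliser = 0.2·0.2212 + 0.5·0.3142 + 0.65·0.4646; P(line X) ≈ 0.0879, P(line Y) ≈ 0.3121, P(line Z) ≈ 0.6000
After 'pass': normaliser = 0.2·0.0879 + 0.5·0.3121 + 0.65·0.6000; P(line X) ≈ 0.0312, P(line Y) ≈ 0.2769, P(line Z) ≈ 0.6919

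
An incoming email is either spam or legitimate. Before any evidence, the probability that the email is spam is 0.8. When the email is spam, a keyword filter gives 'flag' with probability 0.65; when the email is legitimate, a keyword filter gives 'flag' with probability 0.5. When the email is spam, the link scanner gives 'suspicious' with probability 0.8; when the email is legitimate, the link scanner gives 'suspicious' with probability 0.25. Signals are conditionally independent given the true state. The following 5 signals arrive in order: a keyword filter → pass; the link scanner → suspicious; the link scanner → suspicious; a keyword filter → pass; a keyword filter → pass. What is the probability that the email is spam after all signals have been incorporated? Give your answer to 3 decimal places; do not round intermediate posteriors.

0.934

After a keyword filter='pass': P(spam) = 0.35·0.8000 / (0.35·0.8000 + 0.5·0.2000) ≈ 0.7368
After the link scanner='suspicious': P(spam) = 0.8·0.7368 / (0.8·0.7368 + 0.25·0.2632) ≈ 0.8996
After the link scanner='suspicious': P(spam) = 0.8·0.8996 / (0.8·0.8996 + 0.25·0.1004) ≈ 0.9663
After a keyword filter='pass': P(spam) = 0.35·0.9663 / (0.35·0.9663 + 0.5·0.0337) ≈ 0.9525
After a keyword filter='pass': P(spam) = 0.35·0.9525 / (0.35·0.9525 + 0.5·0.0475) ≈ 0.9336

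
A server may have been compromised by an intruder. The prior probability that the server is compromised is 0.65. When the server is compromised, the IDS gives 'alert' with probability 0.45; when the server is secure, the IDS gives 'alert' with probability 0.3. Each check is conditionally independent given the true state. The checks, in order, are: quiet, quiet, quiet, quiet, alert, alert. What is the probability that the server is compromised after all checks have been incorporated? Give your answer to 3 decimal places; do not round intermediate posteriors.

After 'quiet': P(compromised) = 0.55·0.6500 / (0.55·0.6500 + 0.7·0.3500) ≈ 0.5934
After 'quiet': P(compromised) = 0.55·0.5934 / (0.55·0.5934 + 0.7·0.4066) ≈ 0.5341
After 'quiet': P(compromised) = 0.55·0.5341 / (0.55·0.5341 + 0.7·0.4659) ≈ 0.4739
After 'quiet': P(compromised) = 0.55·0.4739 / (0.55·0.4739 + 0.7·0.5261) ≈ 0.4144
After 'alert': P(compromised) = 0.45·0.4144 / (0.45·0.4144 + 0.3·0.5856) ≈ 0.5150
After 'alert': P(compromised) = 0.45·0.5150 / (0.45·0.5150 + 0.3·0.4850) ≈ 0.6143

0.614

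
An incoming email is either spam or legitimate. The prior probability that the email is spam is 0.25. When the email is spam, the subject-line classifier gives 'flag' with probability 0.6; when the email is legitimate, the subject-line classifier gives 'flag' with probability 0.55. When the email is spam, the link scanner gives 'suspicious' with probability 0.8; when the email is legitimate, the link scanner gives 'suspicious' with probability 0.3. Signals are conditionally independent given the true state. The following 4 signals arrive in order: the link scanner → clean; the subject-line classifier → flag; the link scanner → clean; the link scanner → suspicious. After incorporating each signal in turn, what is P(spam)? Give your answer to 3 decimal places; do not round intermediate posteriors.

0.073

After the link scanner='clean': P(spam) = 0.2·0.2500 / (0.2·0.2500 + 0.7·0.7500) ≈ 0.0870
After the subject-line classifier='flag': P(spam) = 0.6·0.0870 / (0.6·0.0870 + 0.55·0.9130) ≈ 0.0941
After the link scanner='clean': P(spam) = 0.2·0.0941 / (0.2·0.0941 + 0.7·0.9059) ≈ 0.0288
After the link scanner='suspicious': P(spam) = 0.8·0.0288 / (0.8·0.0288 + 0.3·0.9712) ≈ 0.0734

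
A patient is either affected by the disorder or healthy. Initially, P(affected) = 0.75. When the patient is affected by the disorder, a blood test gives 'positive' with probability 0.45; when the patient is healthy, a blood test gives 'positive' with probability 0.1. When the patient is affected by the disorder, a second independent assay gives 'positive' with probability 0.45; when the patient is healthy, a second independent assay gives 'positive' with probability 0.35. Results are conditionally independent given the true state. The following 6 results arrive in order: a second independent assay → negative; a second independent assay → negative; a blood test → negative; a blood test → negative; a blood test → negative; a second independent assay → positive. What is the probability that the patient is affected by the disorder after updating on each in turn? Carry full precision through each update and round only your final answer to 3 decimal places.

0.387

After a second independent assay='negative': P(affected) = 0.55·0.7500 / (0.55·0.7500 + 0.65·0.2500) ≈ 0.7174
After a second independent assay='negative': P(affected) = 0.55·0.7174 / (0.55·0.7174 + 0.65·0.2826) ≈ 0.6823
After a blood test='negative': P(affected) = 0.55·0.6823 / (0.55·0.6823 + 0.9·0.3177) ≈ 0.5676
After a blood test='negative': P(affected) = 0.55·0.5676 / (0.55·0.5676 + 0.9·0.4324) ≈ 0.4451
After a blood test='negative': P(affected) = 0.55·0.4451 / (0.55·0.4451 + 0.9·0.5549) ≈ 0.3290
After a second independent assay='positive': P(affected) = 0.45·0.3290 / (0.45·0.3290 + 0.35·0.6710) ≈ 0.3866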